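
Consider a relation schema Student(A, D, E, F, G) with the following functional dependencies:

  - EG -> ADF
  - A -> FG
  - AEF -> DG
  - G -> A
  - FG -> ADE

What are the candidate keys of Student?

(A); (G)

{A}⁺: A→FG adds F, G; FG→ADE adds D, E → {A, D, E, F, G}.
{G}⁺: G→A adds A; A→FG adds F; FG→ADE adds D, E → {A, D, E, F, G}.
Any other superkey contains one of these as a subset, so there are no further candidate keys.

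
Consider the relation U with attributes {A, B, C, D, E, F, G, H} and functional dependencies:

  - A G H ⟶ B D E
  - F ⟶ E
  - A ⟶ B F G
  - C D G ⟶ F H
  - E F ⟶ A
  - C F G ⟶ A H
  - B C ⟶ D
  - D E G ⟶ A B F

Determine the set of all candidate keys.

{A, C}; {C, F}; {B, C, G}; {C, D, G}

Attribute C never appears on the right-hand side of any dependency, so C must belong to every candidate key.
{C}⁺ = {C}, which is not all of the schema, so we must add further attributes.
{A, C}⁺: A→BFG adds B, F, G; CFG→AH adds H; BC→D adds D; AGH→BDE adds E → {A, B, C, D, E, F, G, H}. Minimal: {C}⁺ = {C}; {A}⁺ = {A, B, E, F, G} — none reach the full schema.
{C, F}⁺: F→E adds E; EF→A adds A; A→BFG adds B, G; CFG→AH adds H; BC→D adds D → {A, B, C, D, E, F, G, H}. Minimal: {F}⁺ = {A, B, E, F, G}; {C}⁺ = {C} — none reach the full schema.
{B, C, G}⁺: BC→D adds D; CDG→FH adds F, H; CFG→AH adds A; AGH→BDE adds E → {A, B, C, D, E, F, G, H}. Minimal: {C, G}⁺ = {C, G}; {B, G}⁺ = {B, G}; {B, C}⁺ = {B, C, D} — none reach the full schema.
{C, D, G}⁺: CDG→FH adds F, H; CFG→AH adds A; AGH→BDE adds B, E → {A, B, C, D, E, F, G, H}. Minimal: {D, G}⁺ = {D, G}; {C, G}⁺ = {C, G}; {C, D}⁺ = {C, D} — none reach the full schema.
Any other superkey contains one of these as a subset, so there are no further candidate keys.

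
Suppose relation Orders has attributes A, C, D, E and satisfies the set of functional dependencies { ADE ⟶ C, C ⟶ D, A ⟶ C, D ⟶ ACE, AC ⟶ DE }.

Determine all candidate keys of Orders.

A, C, D

{A}⁺: A→C adds C; AC→DE adds D, E → {A, C, D, E}.
{C}⁺: C→D adds D; D→ACE adds A, E → {A, C, D, E}.
{D}⁺: D→ACE adds A, C, E → {A, C, D, E}.
Any other superkey contains one of these as a subset, so there are no further candidate keys.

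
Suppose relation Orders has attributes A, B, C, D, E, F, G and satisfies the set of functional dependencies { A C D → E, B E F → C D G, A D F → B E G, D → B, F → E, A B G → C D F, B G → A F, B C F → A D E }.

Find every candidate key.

{B, F}⁺: F→E adds E; BEF→CDG adds C, D, G; BG→AF adds A → {A, B, C, D, E, F, G}. Minimal: {F}⁺ = {E, F}; {B}⁺ = {B} — none reach the full schema.
{B, G}⁺: BG→AF adds A, F; F→E adds E; ABG→CDF adds C, D → {A, B, C, D, E, F, G}. Minimal: {G}⁺ = {G}; {B}⁺ = {B} — none reach the full schema.
{D, F}⁺: D→B adds B; F→E adds E; BEF→CDG adds C, G; BG→AF adds A → {A, B, C, D, E, F, G}. Minimal: {F}⁺ = {E, F}; {D}⁺ = {B, D} — none reach the full schema.
{D, G}⁺: D→B adds B; BG→AF adds A, F; ADF→BEG adds E; ABG→CDF adds C → {A, B, C, D, E, F, G}. Minimal: {G}⁺ = {G}; {D}⁺ = {B, D} — none reach the full schema.

BF, BG, DF, DG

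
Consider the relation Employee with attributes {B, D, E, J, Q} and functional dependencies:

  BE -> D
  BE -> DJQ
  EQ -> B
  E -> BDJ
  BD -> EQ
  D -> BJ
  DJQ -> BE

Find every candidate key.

{D}⁺: D→BJ adds B, J; BD→EQ adds E, Q → {B, D, E, J, Q}.
{E}⁺: E→BDJ adds B, D, J; BD→EQ adds Q → {B, D, E, J, Q}.
Any other superkey contains one of these as a subset, so there are no further candidate keys.

{D}, {E}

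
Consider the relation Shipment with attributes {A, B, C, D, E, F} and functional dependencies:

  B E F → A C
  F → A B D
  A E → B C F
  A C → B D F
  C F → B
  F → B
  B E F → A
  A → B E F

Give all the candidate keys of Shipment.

{A}⁺: A→BEF adds B, E, F; BEF→AC adds C; F→ABD adds D → {A, B, C, D, E, F}.
{F}⁺: F→ABD adds A, B, D; A→BEF adds E; BEF→AC adds C → {A, B, C, D, E, F}.
Any other superkey contains one of these as a subset, so there are no further candidate keys.

{A}; {F}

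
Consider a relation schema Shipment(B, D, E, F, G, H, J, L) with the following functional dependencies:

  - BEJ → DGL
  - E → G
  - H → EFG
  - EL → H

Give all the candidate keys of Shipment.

Attributes B, J never appear on any right-hand side, so every candidate key must contain {B, J}.
{B, J}⁺ = {B, J}, which is not all of the schema, so we must add further attributes.
{B, E, J}⁺: BEJ→DGL adds D, G, L; EL→H adds H; H→EFG adds F → {B, D, E, F, G, H, J, L}. Minimal: {E, J}⁺ = {E, G, J}; {B, J}⁺ = {B, J}; {B, E}⁺ = {B, E, G} — none reach the full schema.
{B, H, J}⁺: H→EFG adds E, F, G; BEJ→DGL adds D, L → {B, D, E, F, G, H, J, L}. Minimal: {H, J}⁺ = {E, F, G, H, J}; {B, J}⁺ = {B, J}; {B, H}⁺ = {B, E, F, G, H} — none reach the full schema.
Any other superkey contains one of these as a subset, so there are no further candidate keys.

{B, E, J}, {B, H, J}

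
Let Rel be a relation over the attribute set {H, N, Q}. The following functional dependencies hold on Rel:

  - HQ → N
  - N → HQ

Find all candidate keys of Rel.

(N), (H, Q)

{N}⁺: N→HQ adds H, Q → {H, N, Q}.
{H, Q}⁺: HQ→N adds N → {H, N, Q}. Minimal: {Q}⁺ = {Q}; {H}⁺ = {H} — none reach the full schema.
Any other superkey contains one of these as a subset, so there are no further candidate keys.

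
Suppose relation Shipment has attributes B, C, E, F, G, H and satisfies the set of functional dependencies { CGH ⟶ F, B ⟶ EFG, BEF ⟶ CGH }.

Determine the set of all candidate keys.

(B)

Attribute B never appears on the right-hand side of any dependency, so B must belong to every candidate key.
{B}⁺ = {B, C, E, F, G, H}, which is all of the schema, so {B} is the only candidate key.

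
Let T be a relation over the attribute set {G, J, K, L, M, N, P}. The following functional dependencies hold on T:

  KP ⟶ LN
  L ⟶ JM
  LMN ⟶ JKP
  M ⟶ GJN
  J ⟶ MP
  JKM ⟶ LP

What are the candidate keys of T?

{L}⁺: L→JM adds J, M; M→GJN adds G, N; J→MP adds P; LMN→JKP adds K → {G, J, K, L, M, N, P}.
{J, K}⁺: J→MP adds M, P; JKM→LP adds L; KP→LN adds N; M→GJN adds G → {G, J, K, L, M, N, P}. Minimal: {K}⁺ = {K}; {J}⁺ = {G, J, M, N, P} — none reach the full schema.
{K, M}⁺: M→GJN adds G, J, N; J→MP adds P; JKM→LP adds L → {G, J, K, L, M, N, P}. Minimal: {M}⁺ = {G, J, M, N, P}; {K}⁺ = {K} — none reach the full schema.
{K, P}⁺: KP→LN adds L, N; L→JM adds J, M; M→GJN adds G → {G, J, K, L, M, N, P}. Minimal: {P}⁺ = {P}; {K}⁺ = {K} — none reach the full schema.
Any other superkey contains one of these as a subset, so there are no further candidate keys.

L, JK, KM, KP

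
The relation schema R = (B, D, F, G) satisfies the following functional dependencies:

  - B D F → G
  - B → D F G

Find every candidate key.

Attribute B never appears on the right-hand side of any dependency, so B must belong to every candidate key.
{B}⁺ = {B, D, F, G}, which is all of the schema, so {B} is the only candidate key.

{B}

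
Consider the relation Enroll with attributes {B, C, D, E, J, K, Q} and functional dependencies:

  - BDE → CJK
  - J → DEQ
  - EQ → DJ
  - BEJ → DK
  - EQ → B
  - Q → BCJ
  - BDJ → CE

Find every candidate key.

{J}⁺: J→DEQ adds D, E, Q; EQ→B adds B; Q→BCJ adds C; BDE→CJK adds K → {B, C, D, E, J, K, Q}.
{Q}⁺: Q→BCJ adds B, C, J; J→DEQ adds D, E; BEJ→DK adds K → {B, C, D, E, J, K, Q}.
{B, D, E}⁺: BDE→CJK adds C, J, K; J→DEQ adds Q → {B, C, D, E, J, K, Q}.

(J), (Q), (B, D, E)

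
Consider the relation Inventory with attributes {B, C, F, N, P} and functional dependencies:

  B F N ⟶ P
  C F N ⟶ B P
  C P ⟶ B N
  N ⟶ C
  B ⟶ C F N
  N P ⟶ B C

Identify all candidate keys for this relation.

(B), (C, P), (F, N), (N, P)

{B}⁺: B→CFN adds C, F, N; BFN→P adds P → {B, C, F, N, P}.
{C, P}⁺: CP→BN adds B, N; B→CFN adds F → {B, C, F, N, P}. Minimal: {P}⁺ = {P}; {C}⁺ = {C} — none reach the full schema.
{F, N}⁺: N→C adds C; CFN→BP adds B, P → {B, C, F, N, P}. Minimal: {N}⁺ = {C, N}; {F}⁺ = {F} — none reach the full schema.
{N, P}⁺: N→C adds C; NP→BC adds B; B→CFN adds F → {B, C, F, N, P}. Minimal: {P}⁺ = {P}; {N}⁺ = {C, N} — none reach the full schema.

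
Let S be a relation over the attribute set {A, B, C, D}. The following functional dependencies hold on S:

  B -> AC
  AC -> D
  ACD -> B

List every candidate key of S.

{B}⁺: B→AC adds A, C; AC→D adds D → {A, B, C, D}.
{A, C}⁺: AC→D adds D; ACD→B adds B → {A, B, C, D}. Minimal: {C}⁺ = {C}; {A}⁺ = {A} — none reach the full schema.

{B}; {A, C}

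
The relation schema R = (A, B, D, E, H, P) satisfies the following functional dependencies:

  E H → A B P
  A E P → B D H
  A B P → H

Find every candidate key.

{E, H}, {A, E, P}

Attribute E never appears on the right-hand side of any dependency, so E must belong to every candidate key.
{E}⁺ = {E}, which is not all of the schema, so we must add further attributes.
{E, H}⁺: EH→ABP adds A, B, P; AEP→BDH adds D → {A, B, D, E, H, P}. Minimal: {H}⁺ = {H}; {E}⁺ = {E} — none reach the full schema.
{A, E, P}⁺: AEP→BDH adds B, D, H → {A, B, D, E, H, P}. Minimal: {E, P}⁺ = {E, P}; {A, P}⁺ = {A, P}; {A, E}⁺ = {A, E} — none reach the full schema.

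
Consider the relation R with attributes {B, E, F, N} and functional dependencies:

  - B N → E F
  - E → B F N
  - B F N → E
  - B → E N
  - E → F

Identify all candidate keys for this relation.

{B}, {E}

{B}⁺: B→EN adds E, N; E→F adds F → {B, E, F, N}.
{E}⁺: E→BFN adds B, F, N → {B, E, F, N}.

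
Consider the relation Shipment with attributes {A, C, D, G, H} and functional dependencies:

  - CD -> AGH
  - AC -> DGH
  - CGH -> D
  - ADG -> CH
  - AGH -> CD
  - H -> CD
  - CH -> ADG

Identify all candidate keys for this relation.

H, AC, CD, ADG

{H}⁺: H→CD adds C, D; CH→ADG adds A, G → {A, C, D, G, H}.
{A, C}⁺: AC→DGH adds D, G, H → {A, C, D, G, H}. Minimal: {C}⁺ = {C}; {A}⁺ = {A} — none reach the full schema.
{C, D}⁺: CD→AGH adds A, G, H → {A, C, D, G, H}. Minimal: {D}⁺ = {D}; {C}⁺ = {C} — none reach the full schema.
{A, D, G}⁺: ADG→CH adds C, H → {A, C, D, G, H}. Minimal: {D, G}⁺ = {D, G}; {A, G}⁺ = {A, G}; {A, D}⁺ = {A, D} — none reach the full schema.
Any other superkey contains one of these as a subset, so there are no further candidate keys.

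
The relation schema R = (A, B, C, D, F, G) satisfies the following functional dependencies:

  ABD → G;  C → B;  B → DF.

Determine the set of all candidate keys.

Attributes A, C never appear on any right-hand side, so every candidate key must contain {A, C}.
{A, C}⁺ = {A, B, C, D, F, G}, which is all of the schema, so {A, C} is the only candidate key.

(A, C)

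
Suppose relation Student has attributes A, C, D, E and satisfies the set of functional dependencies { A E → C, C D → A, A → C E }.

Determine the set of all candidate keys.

{A, D}⁺: A→CE adds C, E → {A, C, D, E}.
{C, D}⁺: CD→A adds A; A→CE adds E → {A, C, D, E}.
Any other superkey contains one of these as a subset, so there are no further candidate keys.

{A, D}, {C, D}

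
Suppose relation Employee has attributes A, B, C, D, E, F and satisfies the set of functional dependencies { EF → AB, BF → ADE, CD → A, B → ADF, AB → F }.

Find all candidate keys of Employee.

Attribute C never appears on the right-hand side of any dependency, so C must belong to every candidate key.
{C}⁺ = {C}, which is not all of the schema, so we must add further attributes.
{B, C}⁺: B→ADF adds A, D, F; BF→ADE adds E → {A, B, C, D, E, F}.
{C, E, F}⁺: EF→AB adds A, B; BF→ADE adds D → {A, B, C, D, E, F}.

(B, C), (C, E, F)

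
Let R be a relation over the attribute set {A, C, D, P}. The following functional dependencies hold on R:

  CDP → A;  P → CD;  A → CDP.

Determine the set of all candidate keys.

{A}⁺: A→CDP adds C, D, P → {A, C, D, P}.
{P}⁺: P→CD adds C, D; CDP→A adds A → {A, C, D, P}.

A, P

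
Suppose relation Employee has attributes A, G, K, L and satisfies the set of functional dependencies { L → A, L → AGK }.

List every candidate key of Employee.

Attribute L never appears on the right-hand side of any dependency, so L must belong to every candidate key.
{L}⁺ = {A, G, K, L}, which is all of the schema, so {L} is the only candidate key.

{L}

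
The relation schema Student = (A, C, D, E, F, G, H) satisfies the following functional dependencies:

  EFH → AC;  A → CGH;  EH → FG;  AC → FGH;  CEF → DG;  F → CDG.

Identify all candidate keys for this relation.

Attribute E never appears on the right-hand side of any dependency, so E must belong to every candidate key.
{E}⁺ = {E}, which is not all of the schema, so we must add further attributes.
{A, E}⁺: A→CGH adds C, G, H; EH→FG adds F; CEF→DG adds D → {A, C, D, E, F, G, H}.
{E, H}⁺: EH→FG adds F, G; F→CDG adds C, D; EFH→AC adds A → {A, C, D, E, F, G, H}.
Any other superkey contains one of these as a subset, so there are no further candidate keys.

AE; EH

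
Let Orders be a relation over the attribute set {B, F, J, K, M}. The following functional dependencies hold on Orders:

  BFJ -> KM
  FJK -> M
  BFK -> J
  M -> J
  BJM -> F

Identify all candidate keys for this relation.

{B, M}; {B, F, J}; {B, F, K}

Attribute B never appears on the right-hand side of any dependency, so B must belong to every candidate key.
{B}⁺ = {B}, which is not all of the schema, so we must add further attributes.
{B, M}⁺: M→J adds J; BJM→F adds F; BFJ→KM adds K → {B, F, J, K, M}. Minimal: {M}⁺ = {J, M}; {B}⁺ = {B} — none reach the full schema.
{B, F, J}⁺: BFJ→KM adds K, M → {B, F, J, K, M}. Minimal: {F, J}⁺ = {F, J}; {B, J}⁺ = {B, J}; {B, F}⁺ = {B, F} — none reach the full schema.
{B, F, K}⁺: BFK→J adds J; BFJ→KM adds M → {B, F, J, K, M}. Minimal: {F, K}⁺ = {F, K}; {B, K}⁺ = {B, K}; {B, F}⁺ = {B, F} — none reach the full schema.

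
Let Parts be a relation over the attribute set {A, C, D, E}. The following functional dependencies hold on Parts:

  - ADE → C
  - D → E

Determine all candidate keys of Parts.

{A, D}

Attributes A, D never appear on any right-hand side, so every candidate key must contain {A, D}.
{A, D}⁺ = {A, C, D, E}, which is all of the schema, so {A, D} is the only candidate key.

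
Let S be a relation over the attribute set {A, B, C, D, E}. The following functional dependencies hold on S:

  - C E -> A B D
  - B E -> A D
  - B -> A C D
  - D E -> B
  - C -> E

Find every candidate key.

B; C; DE

{B}⁺: B→ACD adds A, C, D; C→E adds E → {A, B, C, D, E}.
{C}⁺: C→E adds E; CE→ABD adds A, B, D → {A, B, C, D, E}.
{D, E}⁺: DE→B adds B; BE→AD adds A; B→ACD adds C → {A, B, C, D, E}. Minimal: {E}⁺ = {E}; {D}⁺ = {D} — none reach the full schema.
Any other superkey contains one of these as a subset, so there are no further candidate keys.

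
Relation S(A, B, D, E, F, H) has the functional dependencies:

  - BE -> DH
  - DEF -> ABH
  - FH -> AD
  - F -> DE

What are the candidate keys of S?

Attribute F never appears on the right-hand side of any dependency, so F must belong to every candidate key.
{F}⁺ = {A, B, D, E, F, H}, which is all of the schema, so {F} is the only candidate key.

{F}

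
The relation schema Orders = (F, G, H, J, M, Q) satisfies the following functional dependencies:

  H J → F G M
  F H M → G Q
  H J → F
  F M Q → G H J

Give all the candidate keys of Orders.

{H, J}⁺: HJ→FGM adds F, G, M; FHM→GQ adds Q → {F, G, H, J, M, Q}. Minimal: {J}⁺ = {J}; {H}⁺ = {H} — none reach the full schema.
{F, H, M}⁺: FHM→GQ adds G, Q; FMQ→GHJ adds J → {F, G, H, J, M, Q}. Minimal: {H, M}⁺ = {H, M}; {F, M}⁺ = {F, M}; {F, H}⁺ = {F, H} — none reach the full schema.
{F, M, Q}⁺: FMQ→GHJ adds G, H, J → {F, G, H, J, M, Q}. Minimal: {M, Q}⁺ = {M, Q}; {F, Q}⁺ = {F, Q}; {F, M}⁺ = {F, M} — none reach the full schema.
Any other superkey contains one of these as a subset, so there are no further candidate keys.

{H, J}; {F, H, M}; {F, M, Q}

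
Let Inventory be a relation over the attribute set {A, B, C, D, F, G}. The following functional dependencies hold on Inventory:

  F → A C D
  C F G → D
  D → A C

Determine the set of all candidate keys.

{B, F, G}

Attributes B, F, G never appear on any right-hand side, so every candidate key must contain {B, F, G}.
{B, F, G}⁺ = {A, B, C, D, F, G}, which is all of the schema, so {B, F, G} is the only candidate key.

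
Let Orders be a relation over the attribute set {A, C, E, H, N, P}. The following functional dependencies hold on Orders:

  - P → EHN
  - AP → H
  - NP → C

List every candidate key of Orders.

{A, P}

Attributes A, P never appear on any right-hand side, so every candidate key must contain {A, P}.
{A, P}⁺ = {A, C, E, H, N, P}, which is all of the schema, so {A, P} is the only candidate key.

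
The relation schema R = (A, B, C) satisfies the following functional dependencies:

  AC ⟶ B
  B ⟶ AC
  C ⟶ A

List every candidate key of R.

(B), (C)

{B}⁺: B→AC adds A, C → {A, B, C}.
{C}⁺: C→A adds A; AC→B adds B → {A, B, C}.
Any other superkey contains one of these as a subset, so there are no further candidate keys.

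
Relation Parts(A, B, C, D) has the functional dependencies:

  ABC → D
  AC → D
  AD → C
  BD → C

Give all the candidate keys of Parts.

{A, B, C}, {A, B, D}

Attributes A, B never appear on any right-hand side, so every candidate key must contain {A, B}.
{A, B}⁺ = {A, B}, which is not all of the schema, so we must add further attributes.
{A, B, C}⁺: ABC→D adds D → {A, B, C, D}. Minimal: {B, C}⁺ = {B, C}; {A, C}⁺ = {A, C, D}; {A, B}⁺ = {A, B} — none reach the full schema.
{A, B, D}⁺: AD→C adds C → {A, B, C, D}. Minimal: {B, D}⁺ = {B, C, D}; {A, D}⁺ = {A, C, D}; {A, B}⁺ = {A, B} — none reach the full schema.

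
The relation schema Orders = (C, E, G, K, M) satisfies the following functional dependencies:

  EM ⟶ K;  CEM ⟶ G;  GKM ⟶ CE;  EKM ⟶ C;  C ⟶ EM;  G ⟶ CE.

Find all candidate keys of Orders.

{C}, {G}, {E, M}

{C}⁺: C→EM adds E, M; EM→K adds K; CEM→G adds G → {C, E, G, K, M}.
{G}⁺: G→CE adds C, E; C→EM adds M; EM→K adds K → {C, E, G, K, M}.
{E, M}⁺: EM→K adds K; EKM→C adds C; CEM→G adds G → {C, E, G, K, M}. Minimal: {M}⁺ = {M}; {E}⁺ = {E} — none reach the full schema.
Any other superkey contains one of these as a subset, so there are no further candidate keys.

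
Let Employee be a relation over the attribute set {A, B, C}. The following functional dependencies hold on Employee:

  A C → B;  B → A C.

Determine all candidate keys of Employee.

{B}⁺: B→AC adds A, C → {A, B, C}.
{A, C}⁺: AC→B adds B → {A, B, C}. Minimal: {C}⁺ = {C}; {A}⁺ = {A} — none reach the full schema.

B; AC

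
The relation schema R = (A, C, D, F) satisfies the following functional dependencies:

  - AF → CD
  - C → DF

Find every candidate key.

{A, C}⁺: C→DF adds D, F → {A, C, D, F}. Minimal: {C}⁺ = {C, D, F}; {A}⁺ = {A} — none reach the full schema.
{A, F}⁺: AF→CD adds C, D → {A, C, D, F}. Minimal: {F}⁺ = {F}; {A}⁺ = {A} — none reach the full schema.
Any other superkey contains one of these as a subset, so there are no further candidate keys.

{A, C}, {A, F}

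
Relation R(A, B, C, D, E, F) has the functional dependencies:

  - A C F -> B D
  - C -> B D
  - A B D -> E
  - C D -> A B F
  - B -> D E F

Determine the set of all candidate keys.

(C)

Attribute C never appears on the right-hand side of any dependency, so C must belong to every candidate key.
{C}⁺ = {A, B, C, D, E, F}, which is all of the schema, so {C} is the only candidate key.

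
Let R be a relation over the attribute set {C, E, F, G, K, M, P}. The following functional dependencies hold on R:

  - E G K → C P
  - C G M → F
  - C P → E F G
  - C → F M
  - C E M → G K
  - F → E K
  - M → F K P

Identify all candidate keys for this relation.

{C}⁺: C→FM adds F, M; F→EK adds E, K; M→FKP adds P; CP→EFG adds G → {C, E, F, G, K, M, P}.
{F, G}⁺: F→EK adds E, K; EGK→CP adds C, P; C→FM adds M → {C, E, F, G, K, M, P}.
{G, M}⁺: M→FKP adds F, K, P; F→EK adds E; EGK→CP adds C → {C, E, F, G, K, M, P}.
{E, G, K}⁺: EGK→CP adds C, P; CP→EFG adds F; C→FM adds M → {C, E, F, G, K, M, P}.
Any other superkey contains one of these as a subset, so there are no further candidate keys.

{C}, {F, G}, {G, M}, {E, G, K}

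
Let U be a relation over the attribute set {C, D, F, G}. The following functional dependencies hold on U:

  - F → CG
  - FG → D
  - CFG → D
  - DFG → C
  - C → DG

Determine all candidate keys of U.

Attribute F never appears on the right-hand side of any dependency, so F must belong to every candidate key.
{F}⁺ = {C, D, F, G}, which is all of the schema, so {F} is the only candidate key.

(F)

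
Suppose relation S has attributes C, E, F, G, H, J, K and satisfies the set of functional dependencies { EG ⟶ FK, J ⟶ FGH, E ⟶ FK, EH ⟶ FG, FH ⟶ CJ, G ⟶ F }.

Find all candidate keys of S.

Attribute E never appears on the right-hand side of any dependency, so E must belong to every candidate key.
{E}⁺ = {E, F, K}, which is not all of the schema, so we must add further attributes.
{E, H}⁺: E→FK adds F, K; EH→FG adds G; FH→CJ adds C, J → {C, E, F, G, H, J, K}.
{E, J}⁺: J→FGH adds F, G, H; E→FK adds K; FH→CJ adds C → {C, E, F, G, H, J, K}.

{E, H}, {E, J}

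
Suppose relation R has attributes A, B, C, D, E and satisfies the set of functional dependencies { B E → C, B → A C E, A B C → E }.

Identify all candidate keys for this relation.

{B, D}

Attributes B, D never appear on any right-hand side, so every candidate key must contain {B, D}.
{B, D}⁺ = {A, B, C, D, E}, which is all of the schema, so {B, D} is the only candidate key.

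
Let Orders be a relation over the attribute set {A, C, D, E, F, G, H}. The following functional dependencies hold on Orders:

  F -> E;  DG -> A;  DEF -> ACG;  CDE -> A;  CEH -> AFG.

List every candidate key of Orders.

{D, F, H}, {C, D, E, H}

Attributes D, H never appear on any right-hand side, so every candidate key must contain {D, H}.
{D, H}⁺ = {D, H}, which is not all of the schema, so we must add further attributes.
{D, F, H}⁺: F→E adds E; DEF→ACG adds A, C, G → {A, C, D, E, F, G, H}. Minimal: {F, H}⁺ = {E, F, H}; {D, H}⁺ = {D, H}; {D, F}⁺ = {A, C, D, E, F, G} — none reach the full schema.
{C, D, E, H}⁺: CDE→A adds A; CEH→AFG adds F, G → {A, C, D, E, F, G, H}. Minimal: {D, E, H}⁺ = {D, E, H}; {C, E, H}⁺ = {A, C, E, F, G, H}; {C, D, H}⁺ = {C, D, H}; … — none reach the full schema.
Any other superkey contains one of these as a subset, so there are no further candidate keys.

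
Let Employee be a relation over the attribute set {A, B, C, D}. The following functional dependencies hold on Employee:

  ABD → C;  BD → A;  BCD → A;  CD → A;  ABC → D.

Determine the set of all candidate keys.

BD, ABC

Attribute B never appears on the right-hand side of any dependency, so B must belong to every candidate key.
{B}⁺ = {B}, which is not all of the schema, so we must add further attributes.
{B, D}⁺: BD→A adds A; ABD→C adds C → {A, B, C, D}. Minimal: {D}⁺ = {D}; {B}⁺ = {B} — none reach the full schema.
{A, B, C}⁺: ABC→D adds D → {A, B, C, D}. Minimal: {B, C}⁺ = {B, C}; {A, C}⁺ = {A, C}; {A, B}⁺ = {A, B} — none reach the full schema.
Any other superkey contains one of these as a subset, so there are no further candidate keys.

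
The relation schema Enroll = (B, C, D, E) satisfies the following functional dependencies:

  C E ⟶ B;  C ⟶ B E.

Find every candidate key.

{C, D}

Attributes C, D never appear on any right-hand side, so every candidate key must contain {C, D}.
{C, D}⁺ = {B, C, D, E}, which is all of the schema, so {C, D} is the only candidate key.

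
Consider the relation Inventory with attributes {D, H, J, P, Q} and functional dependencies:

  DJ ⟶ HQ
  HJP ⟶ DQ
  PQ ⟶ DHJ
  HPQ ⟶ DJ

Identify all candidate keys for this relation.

(P, Q), (D, J, P), (H, J, P)

Attribute P never appears on the right-hand side of any dependency, so P must belong to every candidate key.
{P}⁺ = {P}, which is not all of the schema, so we must add further attributes.
{P, Q}⁺: PQ→DHJ adds D, H, J → {D, H, J, P, Q}.
{D, J, P}⁺: DJ→HQ adds H, Q → {D, H, J, P, Q}.
{H, J, P}⁺: HJP→DQ adds D, Q → {D, H, J, P, Q}.
Any other superkey contains one of these as a subset, so there are no further candidate keys.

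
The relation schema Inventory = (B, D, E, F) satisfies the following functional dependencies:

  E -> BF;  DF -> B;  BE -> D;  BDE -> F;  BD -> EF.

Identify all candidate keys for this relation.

{E}; {B, D}; {D, F}

{E}⁺: E→BF adds B, F; BE→D adds D → {B, D, E, F}.
{B, D}⁺: BD→EF adds E, F → {B, D, E, F}.
{D, F}⁺: DF→B adds B; BD→EF adds E → {B, D, E, F}.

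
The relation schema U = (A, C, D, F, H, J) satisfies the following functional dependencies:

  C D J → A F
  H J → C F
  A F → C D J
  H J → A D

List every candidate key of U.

Attribute H never appears on the right-hand side of any dependency, so H must belong to every candidate key.
{H}⁺ = {H}, which is not all of the schema, so we must add further attributes.
{H, J}⁺: HJ→CF adds C, F; HJ→AD adds A, D → {A, C, D, F, H, J}. Minimal: {J}⁺ = {J}; {H}⁺ = {H} — none reach the full schema.
{A, F, H}⁺: AF→CDJ adds C, D, J → {A, C, D, F, H, J}. Minimal: {F, H}⁺ = {F, H}; {A, H}⁺ = {A, H}; {A, F}⁺ = {A, C, D, F, J} — none reach the full schema.

{H, J}, {A, F, H}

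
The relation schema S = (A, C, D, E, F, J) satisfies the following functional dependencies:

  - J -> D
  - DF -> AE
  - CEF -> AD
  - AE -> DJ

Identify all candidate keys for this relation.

Attributes C, F never appear on any right-hand side, so every candidate key must contain {C, F}.
{C, F}⁺ = {C, F}, which is not all of the schema, so we must add further attributes.
{C, D, F}⁺: DF→AE adds A, E; AE→DJ adds J → {A, C, D, E, F, J}. Minimal: {D, F}⁺ = {A, D, E, F, J}; {C, F}⁺ = {C, F}; {C, D}⁺ = {C, D} — none reach the full schema.
{C, E, F}⁺: CEF→AD adds A, D; AE→DJ adds J → {A, C, D, E, F, J}. Minimal: {E, F}⁺ = {E, F}; {C, F}⁺ = {C, F}; {C, E}⁺ = {C, E} — none reach the full schema.
{C, F, J}⁺: J→D adds D; DF→AE adds A, E → {A, C, D, E, F, J}. Minimal: {F, J}⁺ = {A, D, E, F, J}; {C, J}⁺ = {C, D, J}; {C, F}⁺ = {C, F} — none reach the full schema.
Any other superkey contains one of these as a subset, so there are no further candidate keys.

CDF, CEF, CFJ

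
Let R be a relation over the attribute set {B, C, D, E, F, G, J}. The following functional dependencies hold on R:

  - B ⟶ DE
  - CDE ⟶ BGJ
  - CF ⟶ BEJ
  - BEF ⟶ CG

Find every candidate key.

{B, F}, {C, F}

Attribute F never appears on the right-hand side of any dependency, so F must belong to every candidate key.
{F}⁺ = {F}, which is not all of the schema, so we must add further attributes.
{B, F}⁺: B→DE adds D, E; BEF→CG adds C, G; CDE→BGJ adds J → {B, C, D, E, F, G, J}. Minimal: {F}⁺ = {F}; {B}⁺ = {B, D, E} — none reach the full schema.
{C, F}⁺: CF→BEJ adds B, E, J; BEF→CG adds G; B→DE adds D → {B, C, D, E, F, G, J}. Minimal: {F}⁺ = {F}; {C}⁺ = {C} — none reach the full schema.
Any other superkey contains one of these as a subset, so there are no further candidate keys.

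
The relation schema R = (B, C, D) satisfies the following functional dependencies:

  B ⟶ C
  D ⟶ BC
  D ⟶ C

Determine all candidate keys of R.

{D}

{D}⁺: D→BC adds B, C → {B, C, D}.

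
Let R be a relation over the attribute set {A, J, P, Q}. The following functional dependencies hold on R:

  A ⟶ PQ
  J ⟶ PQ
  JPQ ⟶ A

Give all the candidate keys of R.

{J}⁺: J→PQ adds P, Q; JPQ→A adds A → {A, J, P, Q}.
No other minimal superkey exists.

{J}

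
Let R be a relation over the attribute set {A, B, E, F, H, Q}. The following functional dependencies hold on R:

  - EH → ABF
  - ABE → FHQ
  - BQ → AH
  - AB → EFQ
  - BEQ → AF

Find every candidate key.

AB, BQ, EH

{A, B}⁺: AB→EFQ adds E, F, Q; ABE→FHQ adds H → {A, B, E, F, H, Q}. Minimal: {B}⁺ = {B}; {A}⁺ = {A} — none reach the full schema.
{B, Q}⁺: BQ→AH adds A, H; AB→EFQ adds E, F → {A, B, E, F, H, Q}. Minimal: {Q}⁺ = {Q}; {B}⁺ = {B} — none reach the full schema.
{E, H}⁺: EH→ABF adds A, B, F; ABE→FHQ adds Q → {A, B, E, F, H, Q}. Minimal: {H}⁺ = {H}; {E}⁺ = {E} — none reach the full schema.
Any other superkey contains one of these as a subset, so there are no further candidate keys.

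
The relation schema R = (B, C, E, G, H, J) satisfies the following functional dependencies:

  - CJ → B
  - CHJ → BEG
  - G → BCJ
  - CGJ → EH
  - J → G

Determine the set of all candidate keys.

{G}; {J}

{G}⁺: G→BCJ adds B, C, J; CGJ→EH adds E, H → {B, C, E, G, H, J}.
{J}⁺: J→G adds G; G→BCJ adds B, C; CGJ→EH adds E, H → {B, C, E, G, H, J}.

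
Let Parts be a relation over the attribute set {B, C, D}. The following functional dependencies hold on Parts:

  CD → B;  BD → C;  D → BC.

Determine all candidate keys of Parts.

Attribute D never appears on the right-hand side of any dependency, so D must belong to every candidate key.
{D}⁺ = {B, C, D}, which is all of the schema, so {D} is the only candidate key.

(D)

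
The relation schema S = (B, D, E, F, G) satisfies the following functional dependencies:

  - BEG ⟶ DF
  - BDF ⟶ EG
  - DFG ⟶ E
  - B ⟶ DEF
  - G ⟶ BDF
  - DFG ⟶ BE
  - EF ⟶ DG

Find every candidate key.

B; G; EF

{B}⁺: B→DEF adds D, E, F; EF→DG adds G → {B, D, E, F, G}.
{G}⁺: G→BDF adds B, D, F; DFG→BE adds E → {B, D, E, F, G}.
{E, F}⁺: EF→DG adds D, G; G→BDF adds B → {B, D, E, F, G}.
Any other superkey contains one of these as a subset, so there are no further candidate keys.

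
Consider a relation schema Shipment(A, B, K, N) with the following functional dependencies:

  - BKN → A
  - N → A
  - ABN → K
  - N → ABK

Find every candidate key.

Attribute N never appears on the right-hand side of any dependency, so N must belong to every candidate key.
{N}⁺ = {A, B, K, N}, which is all of the schema, so {N} is the only candidate key.

(N)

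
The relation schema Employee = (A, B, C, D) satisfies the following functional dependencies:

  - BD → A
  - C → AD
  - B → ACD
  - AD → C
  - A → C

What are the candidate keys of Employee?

Attribute B never appears on the right-hand side of any dependency, so B must belong to every candidate key.
{B}⁺ = {A, B, C, D}, which is all of the schema, so {B} is the only candidate key.

B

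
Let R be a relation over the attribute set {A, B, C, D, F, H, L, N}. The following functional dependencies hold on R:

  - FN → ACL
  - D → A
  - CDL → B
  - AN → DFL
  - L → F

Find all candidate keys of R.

{A, H, N}, {D, H, N}, {F, H, N}, {H, L, N}

Attributes H, N never appear on any right-hand side, so every candidate key must contain {H, N}.
{H, N}⁺ = {H, N}, which is not all of the schema, so we must add further attributes.
{A, H, N}⁺: AN→DFL adds D, F, L; FN→ACL adds C; CDL→B adds B → {A, B, C, D, F, H, L, N}. Minimal: {H, N}⁺ = {H, N}; {A, N}⁺ = {A, B, C, D, F, L, N}; {A, H}⁺ = {A, H} — none reach the full schema.
{D, H, N}⁺: D→A adds A; AN→DFL adds F, L; FN→ACL adds C; CDL→B adds B → {A, B, C, D, F, H, L, N}. Minimal: {H, N}⁺ = {H, N}; {D, N}⁺ = {A, B, C, D, F, L, N}; {D, H}⁺ = {A, D, H} — none reach the full schema.
{F, H, N}⁺: FN→ACL adds A, C, L; AN→DFL adds D; CDL→B adds B → {A, B, C, D, F, H, L, N}. Minimal: {H, N}⁺ = {H, N}; {F, N}⁺ = {A, B, C, D, F, L, N}; {F, H}⁺ = {F, H} — none reach the full schema.
{H, L, N}⁺: L→F adds F; FN→ACL adds A, C; AN→DFL adds D; CDL→B adds B → {A, B, C, D, F, H, L, N}. Minimal: {L, N}⁺ = {A, B, C, D, F, L, N}; {H, N}⁺ = {H, N}; {H, L}⁺ = {F, H, L} — none reach the full schema.
Any other superkey contains one of these as a subset, so there are no further candidate keys.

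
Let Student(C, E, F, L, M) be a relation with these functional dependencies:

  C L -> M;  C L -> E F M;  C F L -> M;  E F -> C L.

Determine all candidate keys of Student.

{C, L}, {E, F}

{C, L}⁺: CL→M adds M; CL→EFM adds E, F → {C, E, F, L, M}. Minimal: {L}⁺ = {L}; {C}⁺ = {C} — none reach the full schema.
{E, F}⁺: EF→CL adds C, L; CL→M adds M → {C, E, F, L, M}. Minimal: {F}⁺ = {F}; {E}⁺ = {E} — none reach the full schema.
Any other superkey contains one of these as a subset, so there are no further candidate keys.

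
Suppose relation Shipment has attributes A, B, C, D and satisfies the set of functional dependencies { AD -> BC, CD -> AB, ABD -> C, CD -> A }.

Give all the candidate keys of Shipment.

Attribute D never appears on the right-hand side of any dependency, so D must belong to every candidate key.
{D}⁺ = {D}, which is not all of the schema, so we must add further attributes.
{A, D}⁺: AD→BC adds B, C → {A, B, C, D}. Minimal: {D}⁺ = {D}; {A}⁺ = {A} — none reach the full schema.
{C, D}⁺: CD→AB adds A, B → {A, B, C, D}. Minimal: {D}⁺ = {D}; {C}⁺ = {C} — none reach the full schema.
Any other superkey contains one of these as a subset, so there are no further candidate keys.

(A, D); (C, D)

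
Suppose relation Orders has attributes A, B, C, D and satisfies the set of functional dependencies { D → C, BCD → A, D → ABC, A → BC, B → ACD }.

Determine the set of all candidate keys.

A, B, D

{A}⁺: A→BC adds B, C; B→ACD adds D → {A, B, C, D}.
{B}⁺: B→ACD adds A, C, D → {A, B, C, D}.
{D}⁺: D→C adds C; D→ABC adds A, B → {A, B, C, D}.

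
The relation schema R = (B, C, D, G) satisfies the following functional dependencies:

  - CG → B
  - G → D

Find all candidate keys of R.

Attributes C, G never appear on any right-hand side, so every candidate key must contain {C, G}.
{C, G}⁺ = {B, C, D, G}, which is all of the schema, so {C, G} is the only candidate key.

(C, G)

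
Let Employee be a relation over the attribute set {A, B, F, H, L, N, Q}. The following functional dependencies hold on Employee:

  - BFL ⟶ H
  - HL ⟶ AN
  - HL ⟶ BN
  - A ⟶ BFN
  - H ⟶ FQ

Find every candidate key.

(A, L); (H, L); (B, F, L)

{A, L}⁺: A→BFN adds B, F, N; BFL→H adds H; H→FQ adds Q → {A, B, F, H, L, N, Q}. Minimal: {L}⁺ = {L}; {A}⁺ = {A, B, F, N} — none reach the full schema.
{H, L}⁺: HL→AN adds A, N; HL→BN adds B; A→BFN adds F; H→FQ adds Q → {A, B, F, H, L, N, Q}. Minimal: {L}⁺ = {L}; {H}⁺ = {F, H, Q} — none reach the full schema.
{B, F, L}⁺: BFL→H adds H; HL→AN adds A, N; H→FQ adds Q → {A, B, F, H, L, N, Q}. Minimal: {F, L}⁺ = {F, L}; {B, L}⁺ = {B, L}; {B, F}⁺ = {B, F} — none reach the full schema.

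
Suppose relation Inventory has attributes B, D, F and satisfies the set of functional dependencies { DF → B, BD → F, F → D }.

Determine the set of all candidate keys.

(F); (B, D)

{F}⁺: F→D adds D; DF→B adds B → {B, D, F}.
{B, D}⁺: BD→F adds F → {B, D, F}.
Any other superkey contains one of these as a subset, so there are no further candidate keys.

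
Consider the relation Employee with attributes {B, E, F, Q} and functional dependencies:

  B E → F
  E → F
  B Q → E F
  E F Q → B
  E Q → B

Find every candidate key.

{B, Q}, {E, Q}

Attribute Q never appears on the right-hand side of any dependency, so Q must belong to every candidate key.
{Q}⁺ = {Q}, which is not all of the schema, so we must add further attributes.
{B, Q}⁺: BQ→EF adds E, F → {B, E, F, Q}. Minimal: {Q}⁺ = {Q}; {B}⁺ = {B} — none reach the full schema.
{E, Q}⁺: E→F adds F; EFQ→B adds B → {B, E, F, Q}. Minimal: {Q}⁺ = {Q}; {E}⁺ = {E, F} — none reach the full schema.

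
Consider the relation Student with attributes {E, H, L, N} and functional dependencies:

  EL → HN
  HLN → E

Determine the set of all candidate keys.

EL, HLN

{E, L}⁺: EL→HN adds H, N → {E, H, L, N}.
{H, L, N}⁺: HLN→E adds E → {E, H, L, N}.
Any other superkey contains one of these as a subset, so there are no further candidate keys.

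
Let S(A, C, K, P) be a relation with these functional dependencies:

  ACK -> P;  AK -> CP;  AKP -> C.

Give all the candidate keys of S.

Attributes A, K never appear on any right-hand side, so every candidate key must contain {A, K}.
{A, K}⁺ = {A, C, K, P}, which is all of the schema, so {A, K} is the only candidate key.

{A, K}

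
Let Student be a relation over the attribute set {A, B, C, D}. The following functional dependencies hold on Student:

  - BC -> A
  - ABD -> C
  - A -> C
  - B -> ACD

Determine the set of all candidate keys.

Attribute B never appears on the right-hand side of any dependency, so B must belong to every candidate key.
{B}⁺ = {A, B, C, D}, which is all of the schema, so {B} is the only candidate key.

{B}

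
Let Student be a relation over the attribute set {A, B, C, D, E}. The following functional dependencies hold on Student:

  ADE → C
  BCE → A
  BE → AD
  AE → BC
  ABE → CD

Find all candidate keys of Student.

Attribute E never appears on the right-hand side of any dependency, so E must belong to every candidate key.
{E}⁺ = {E}, which is not all of the schema, so we must add further attributes.
{A, E}⁺: AE→BC adds B, C; ABE→CD adds D → {A, B, C, D, E}. Minimal: {E}⁺ = {E}; {A}⁺ = {A} — none reach the full schema.
{B, E}⁺: BE→AD adds A, D; AE→BC adds C → {A, B, C, D, E}. Minimal: {E}⁺ = {E}; {B}⁺ = {B} — none reach the full schema.

{A, E}, {B, E}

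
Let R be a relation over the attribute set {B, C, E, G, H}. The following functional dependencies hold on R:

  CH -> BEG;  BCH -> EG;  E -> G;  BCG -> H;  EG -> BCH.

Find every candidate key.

{E}⁺: E→G adds G; EG→BCH adds B, C, H → {B, C, E, G, H}.
{C, H}⁺: CH→BEG adds B, E, G → {B, C, E, G, H}. Minimal: {H}⁺ = {H}; {C}⁺ = {C} — none reach the full schema.
{B, C, G}⁺: BCG→H adds H; CH→BEG adds E → {B, C, E, G, H}. Minimal: {C, G}⁺ = {C, G}; {B, G}⁺ = {B, G}; {B, C}⁺ = {B, C} — none reach the full schema.
Any other superkey contains one of these as a subset, so there are no further candidate keys.

{E}, {C, H}, {B, C, G}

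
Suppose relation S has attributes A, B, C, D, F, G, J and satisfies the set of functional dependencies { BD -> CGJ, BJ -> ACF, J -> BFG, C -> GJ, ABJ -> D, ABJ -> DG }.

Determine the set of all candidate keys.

{C}⁺: C→GJ adds G, J; J→BFG adds B, F; BJ→ACF adds A; ABJ→D adds D → {A, B, C, D, F, G, J}.
{J}⁺: J→BFG adds B, F, G; BJ→ACF adds A, C; ABJ→D adds D → {A, B, C, D, F, G, J}.
{B, D}⁺: BD→CGJ adds C, G, J; BJ→ACF adds A, F → {A, B, C, D, F, G, J}. Minimal: {D}⁺ = {D}; {B}⁺ = {B} — none reach the full schema.
Any other superkey contains one of these as a subset, so there are no further candidate keys.

{C}; {J}; {B, D}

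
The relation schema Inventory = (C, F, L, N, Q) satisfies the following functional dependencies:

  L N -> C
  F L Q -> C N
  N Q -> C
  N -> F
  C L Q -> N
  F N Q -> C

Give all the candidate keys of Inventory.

Attributes L, Q never appear on any right-hand side, so every candidate key must contain {L, Q}.
{L, Q}⁺ = {L, Q}, which is not all of the schema, so we must add further attributes.
{C, L, Q}⁺: CLQ→N adds N; N→F adds F → {C, F, L, N, Q}. Minimal: {L, Q}⁺ = {L, Q}; {C, Q}⁺ = {C, Q}; {C, L}⁺ = {C, L} — none reach the full schema.
{F, L, Q}⁺: FLQ→CN adds C, N → {C, F, L, N, Q}. Minimal: {L, Q}⁺ = {L, Q}; {F, Q}⁺ = {F, Q}; {F, L}⁺ = {F, L} — none reach the full schema.
{L, N, Q}⁺: LN→C adds C; N→F adds F → {C, F, L, N, Q}. Minimal: {N, Q}⁺ = {C, F, N, Q}; {L, Q}⁺ = {L, Q}; {L, N}⁺ = {C, F, L, N} — none reach the full schema.
Any other superkey contains one of these as a subset, so there are no further candidate keys.

{C, L, Q}, {F, L, Q}, {L, N, Q}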